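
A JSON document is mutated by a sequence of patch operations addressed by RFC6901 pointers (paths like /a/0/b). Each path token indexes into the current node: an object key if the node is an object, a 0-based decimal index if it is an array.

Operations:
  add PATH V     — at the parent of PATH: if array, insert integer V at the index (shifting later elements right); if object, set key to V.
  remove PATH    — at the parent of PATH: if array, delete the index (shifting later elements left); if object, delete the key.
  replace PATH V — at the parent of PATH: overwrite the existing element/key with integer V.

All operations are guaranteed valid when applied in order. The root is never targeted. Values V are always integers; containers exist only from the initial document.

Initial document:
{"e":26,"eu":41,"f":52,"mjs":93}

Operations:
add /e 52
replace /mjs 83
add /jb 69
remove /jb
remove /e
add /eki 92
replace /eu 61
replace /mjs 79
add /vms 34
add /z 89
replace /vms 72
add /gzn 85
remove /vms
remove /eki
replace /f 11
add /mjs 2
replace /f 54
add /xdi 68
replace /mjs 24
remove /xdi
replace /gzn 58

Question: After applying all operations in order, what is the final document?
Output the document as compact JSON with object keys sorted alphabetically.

After op 1 (add /e 52): {"e":52,"eu":41,"f":52,"mjs":93}
After op 2 (replace /mjs 83): {"e":52,"eu":41,"f":52,"mjs":83}
After op 3 (add /jb 69): {"e":52,"eu":41,"f":52,"jb":69,"mjs":83}
After op 4 (remove /jb): {"e":52,"eu":41,"f":52,"mjs":83}
After op 5 (remove /e): {"eu":41,"f":52,"mjs":83}
After op 6 (add /eki 92): {"eki":92,"eu":41,"f":52,"mjs":83}
After op 7 (replace /eu 61): {"eki":92,"eu":61,"f":52,"mjs":83}
After op 8 (replace /mjs 79): {"eki":92,"eu":61,"f":52,"mjs":79}
After op 9 (add /vms 34): {"eki":92,"eu":61,"f":52,"mjs":79,"vms":34}
After op 10 (add /z 89): {"eki":92,"eu":61,"f":52,"mjs":79,"vms":34,"z":89}
After op 11 (replace /vms 72): {"eki":92,"eu":61,"f":52,"mjs":79,"vms":72,"z":89}
After op 12 (add /gzn 85): {"eki":92,"eu":61,"f":52,"gzn":85,"mjs":79,"vms":72,"z":89}
After op 13 (remove /vms): {"eki":92,"eu":61,"f":52,"gzn":85,"mjs":79,"z":89}
After op 14 (remove /eki): {"eu":61,"f":52,"gzn":85,"mjs":79,"z":89}
After op 15 (replace /f 11): {"eu":61,"f":11,"gzn":85,"mjs":79,"z":89}
After op 16 (add /mjs 2): {"eu":61,"f":11,"gzn":85,"mjs":2,"z":89}
After op 17 (replace /f 54): {"eu":61,"f":54,"gzn":85,"mjs":2,"z":89}
After op 18 (add /xdi 68): {"eu":61,"f":54,"gzn":85,"mjs":2,"xdi":68,"z":89}
After op 19 (replace /mjs 24): {"eu":61,"f":54,"gzn":85,"mjs":24,"xdi":68,"z":89}
After op 20 (remove /xdi): {"eu":61,"f":54,"gzn":85,"mjs":24,"z":89}
After op 21 (replace /gzn 58): {"eu":61,"f":54,"gzn":58,"mjs":24,"z":89}

Answer: {"eu":61,"f":54,"gzn":58,"mjs":24,"z":89}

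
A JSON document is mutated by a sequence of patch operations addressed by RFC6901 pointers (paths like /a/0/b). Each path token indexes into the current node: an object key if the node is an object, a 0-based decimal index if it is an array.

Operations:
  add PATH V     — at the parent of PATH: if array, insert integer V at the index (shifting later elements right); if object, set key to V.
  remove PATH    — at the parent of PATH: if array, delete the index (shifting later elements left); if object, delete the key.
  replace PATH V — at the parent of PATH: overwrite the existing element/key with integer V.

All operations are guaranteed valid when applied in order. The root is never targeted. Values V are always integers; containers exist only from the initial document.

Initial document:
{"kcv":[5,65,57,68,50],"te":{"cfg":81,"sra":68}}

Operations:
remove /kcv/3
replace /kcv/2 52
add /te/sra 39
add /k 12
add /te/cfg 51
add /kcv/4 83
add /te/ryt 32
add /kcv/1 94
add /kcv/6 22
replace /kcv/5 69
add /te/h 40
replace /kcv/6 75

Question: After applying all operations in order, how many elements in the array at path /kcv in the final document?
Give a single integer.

After op 1 (remove /kcv/3): {"kcv":[5,65,57,50],"te":{"cfg":81,"sra":68}}
After op 2 (replace /kcv/2 52): {"kcv":[5,65,52,50],"te":{"cfg":81,"sra":68}}
After op 3 (add /te/sra 39): {"kcv":[5,65,52,50],"te":{"cfg":81,"sra":39}}
After op 4 (add /k 12): {"k":12,"kcv":[5,65,52,50],"te":{"cfg":81,"sra":39}}
After op 5 (add /te/cfg 51): {"k":12,"kcv":[5,65,52,50],"te":{"cfg":51,"sra":39}}
After op 6 (add /kcv/4 83): {"k":12,"kcv":[5,65,52,50,83],"te":{"cfg":51,"sra":39}}
After op 7 (add /te/ryt 32): {"k":12,"kcv":[5,65,52,50,83],"te":{"cfg":51,"ryt":32,"sra":39}}
After op 8 (add /kcv/1 94): {"k":12,"kcv":[5,94,65,52,50,83],"te":{"cfg":51,"ryt":32,"sra":39}}
After op 9 (add /kcv/6 22): {"k":12,"kcv":[5,94,65,52,50,83,22],"te":{"cfg":51,"ryt":32,"sra":39}}
After op 10 (replace /kcv/5 69): {"k":12,"kcv":[5,94,65,52,50,69,22],"te":{"cfg":51,"ryt":32,"sra":39}}
After op 11 (add /te/h 40): {"k":12,"kcv":[5,94,65,52,50,69,22],"te":{"cfg":51,"h":40,"ryt":32,"sra":39}}
After op 12 (replace /kcv/6 75): {"k":12,"kcv":[5,94,65,52,50,69,75],"te":{"cfg":51,"h":40,"ryt":32,"sra":39}}
Size at path /kcv: 7

Answer: 7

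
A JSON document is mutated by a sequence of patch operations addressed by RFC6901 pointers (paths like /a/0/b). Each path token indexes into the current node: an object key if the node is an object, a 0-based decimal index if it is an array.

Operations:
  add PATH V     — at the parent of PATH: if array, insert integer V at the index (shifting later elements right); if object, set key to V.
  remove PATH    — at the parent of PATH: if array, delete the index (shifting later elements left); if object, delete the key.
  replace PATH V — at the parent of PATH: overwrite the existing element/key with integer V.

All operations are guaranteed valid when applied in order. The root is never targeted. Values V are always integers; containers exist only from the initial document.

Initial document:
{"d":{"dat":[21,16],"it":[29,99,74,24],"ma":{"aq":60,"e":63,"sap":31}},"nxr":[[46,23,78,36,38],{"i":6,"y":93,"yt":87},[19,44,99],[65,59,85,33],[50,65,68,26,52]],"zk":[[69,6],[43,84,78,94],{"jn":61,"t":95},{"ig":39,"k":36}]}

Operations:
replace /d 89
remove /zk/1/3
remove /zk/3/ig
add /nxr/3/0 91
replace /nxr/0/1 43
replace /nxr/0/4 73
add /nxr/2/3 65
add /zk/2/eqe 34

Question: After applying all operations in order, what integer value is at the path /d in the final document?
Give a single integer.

Answer: 89

Derivation:
After op 1 (replace /d 89): {"d":89,"nxr":[[46,23,78,36,38],{"i":6,"y":93,"yt":87},[19,44,99],[65,59,85,33],[50,65,68,26,52]],"zk":[[69,6],[43,84,78,94],{"jn":61,"t":95},{"ig":39,"k":36}]}
After op 2 (remove /zk/1/3): {"d":89,"nxr":[[46,23,78,36,38],{"i":6,"y":93,"yt":87},[19,44,99],[65,59,85,33],[50,65,68,26,52]],"zk":[[69,6],[43,84,78],{"jn":61,"t":95},{"ig":39,"k":36}]}
After op 3 (remove /zk/3/ig): {"d":89,"nxr":[[46,23,78,36,38],{"i":6,"y":93,"yt":87},[19,44,99],[65,59,85,33],[50,65,68,26,52]],"zk":[[69,6],[43,84,78],{"jn":61,"t":95},{"k":36}]}
After op 4 (add /nxr/3/0 91): {"d":89,"nxr":[[46,23,78,36,38],{"i":6,"y":93,"yt":87},[19,44,99],[91,65,59,85,33],[50,65,68,26,52]],"zk":[[69,6],[43,84,78],{"jn":61,"t":95},{"k":36}]}
After op 5 (replace /nxr/0/1 43): {"d":89,"nxr":[[46,43,78,36,38],{"i":6,"y":93,"yt":87},[19,44,99],[91,65,59,85,33],[50,65,68,26,52]],"zk":[[69,6],[43,84,78],{"jn":61,"t":95},{"k":36}]}
After op 6 (replace /nxr/0/4 73): {"d":89,"nxr":[[46,43,78,36,73],{"i":6,"y":93,"yt":87},[19,44,99],[91,65,59,85,33],[50,65,68,26,52]],"zk":[[69,6],[43,84,78],{"jn":61,"t":95},{"k":36}]}
After op 7 (add /nxr/2/3 65): {"d":89,"nxr":[[46,43,78,36,73],{"i":6,"y":93,"yt":87},[19,44,99,65],[91,65,59,85,33],[50,65,68,26,52]],"zk":[[69,6],[43,84,78],{"jn":61,"t":95},{"k":36}]}
After op 8 (add /zk/2/eqe 34): {"d":89,"nxr":[[46,43,78,36,73],{"i":6,"y":93,"yt":87},[19,44,99,65],[91,65,59,85,33],[50,65,68,26,52]],"zk":[[69,6],[43,84,78],{"eqe":34,"jn":61,"t":95},{"k":36}]}
Value at /d: 89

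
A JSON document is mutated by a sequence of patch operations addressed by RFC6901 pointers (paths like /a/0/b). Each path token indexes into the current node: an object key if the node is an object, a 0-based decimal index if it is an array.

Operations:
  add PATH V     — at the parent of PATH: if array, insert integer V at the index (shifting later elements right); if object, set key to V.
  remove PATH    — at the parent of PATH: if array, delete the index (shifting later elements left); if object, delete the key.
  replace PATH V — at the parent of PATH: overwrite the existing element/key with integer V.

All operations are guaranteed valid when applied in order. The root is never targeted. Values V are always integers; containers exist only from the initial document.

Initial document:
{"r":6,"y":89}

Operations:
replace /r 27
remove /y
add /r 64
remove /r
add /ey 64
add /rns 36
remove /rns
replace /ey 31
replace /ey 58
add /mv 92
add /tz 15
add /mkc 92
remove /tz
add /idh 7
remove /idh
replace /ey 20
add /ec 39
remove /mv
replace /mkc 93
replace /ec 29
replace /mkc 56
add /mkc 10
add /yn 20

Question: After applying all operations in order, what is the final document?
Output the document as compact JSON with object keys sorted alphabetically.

After op 1 (replace /r 27): {"r":27,"y":89}
After op 2 (remove /y): {"r":27}
After op 3 (add /r 64): {"r":64}
After op 4 (remove /r): {}
After op 5 (add /ey 64): {"ey":64}
After op 6 (add /rns 36): {"ey":64,"rns":36}
After op 7 (remove /rns): {"ey":64}
After op 8 (replace /ey 31): {"ey":31}
After op 9 (replace /ey 58): {"ey":58}
After op 10 (add /mv 92): {"ey":58,"mv":92}
After op 11 (add /tz 15): {"ey":58,"mv":92,"tz":15}
After op 12 (add /mkc 92): {"ey":58,"mkc":92,"mv":92,"tz":15}
After op 13 (remove /tz): {"ey":58,"mkc":92,"mv":92}
After op 14 (add /idh 7): {"ey":58,"idh":7,"mkc":92,"mv":92}
After op 15 (remove /idh): {"ey":58,"mkc":92,"mv":92}
After op 16 (replace /ey 20): {"ey":20,"mkc":92,"mv":92}
After op 17 (add /ec 39): {"ec":39,"ey":20,"mkc":92,"mv":92}
After op 18 (remove /mv): {"ec":39,"ey":20,"mkc":92}
After op 19 (replace /mkc 93): {"ec":39,"ey":20,"mkc":93}
After op 20 (replace /ec 29): {"ec":29,"ey":20,"mkc":93}
After op 21 (replace /mkc 56): {"ec":29,"ey":20,"mkc":56}
After op 22 (add /mkc 10): {"ec":29,"ey":20,"mkc":10}
After op 23 (add /yn 20): {"ec":29,"ey":20,"mkc":10,"yn":20}

Answer: {"ec":29,"ey":20,"mkc":10,"yn":20}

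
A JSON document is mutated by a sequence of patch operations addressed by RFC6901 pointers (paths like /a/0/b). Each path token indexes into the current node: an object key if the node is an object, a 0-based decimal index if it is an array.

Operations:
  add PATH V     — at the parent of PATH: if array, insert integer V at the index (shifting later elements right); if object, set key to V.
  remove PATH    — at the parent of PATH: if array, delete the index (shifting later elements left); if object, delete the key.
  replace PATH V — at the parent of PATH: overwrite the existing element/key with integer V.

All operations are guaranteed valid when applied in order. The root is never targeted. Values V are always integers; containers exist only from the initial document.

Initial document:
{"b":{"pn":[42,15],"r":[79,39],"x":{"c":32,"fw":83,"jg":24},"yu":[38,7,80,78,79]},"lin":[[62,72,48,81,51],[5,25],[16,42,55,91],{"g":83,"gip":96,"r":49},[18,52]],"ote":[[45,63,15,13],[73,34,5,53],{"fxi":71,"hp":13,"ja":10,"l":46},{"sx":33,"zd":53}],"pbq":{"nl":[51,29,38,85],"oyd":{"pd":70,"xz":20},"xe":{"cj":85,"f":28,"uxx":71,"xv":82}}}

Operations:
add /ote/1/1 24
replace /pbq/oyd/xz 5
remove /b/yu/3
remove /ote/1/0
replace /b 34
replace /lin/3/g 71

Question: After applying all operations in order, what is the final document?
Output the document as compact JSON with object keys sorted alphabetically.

Answer: {"b":34,"lin":[[62,72,48,81,51],[5,25],[16,42,55,91],{"g":71,"gip":96,"r":49},[18,52]],"ote":[[45,63,15,13],[24,34,5,53],{"fxi":71,"hp":13,"ja":10,"l":46},{"sx":33,"zd":53}],"pbq":{"nl":[51,29,38,85],"oyd":{"pd":70,"xz":5},"xe":{"cj":85,"f":28,"uxx":71,"xv":82}}}

Derivation:
After op 1 (add /ote/1/1 24): {"b":{"pn":[42,15],"r":[79,39],"x":{"c":32,"fw":83,"jg":24},"yu":[38,7,80,78,79]},"lin":[[62,72,48,81,51],[5,25],[16,42,55,91],{"g":83,"gip":96,"r":49},[18,52]],"ote":[[45,63,15,13],[73,24,34,5,53],{"fxi":71,"hp":13,"ja":10,"l":46},{"sx":33,"zd":53}],"pbq":{"nl":[51,29,38,85],"oyd":{"pd":70,"xz":20},"xe":{"cj":85,"f":28,"uxx":71,"xv":82}}}
After op 2 (replace /pbq/oyd/xz 5): {"b":{"pn":[42,15],"r":[79,39],"x":{"c":32,"fw":83,"jg":24},"yu":[38,7,80,78,79]},"lin":[[62,72,48,81,51],[5,25],[16,42,55,91],{"g":83,"gip":96,"r":49},[18,52]],"ote":[[45,63,15,13],[73,24,34,5,53],{"fxi":71,"hp":13,"ja":10,"l":46},{"sx":33,"zd":53}],"pbq":{"nl":[51,29,38,85],"oyd":{"pd":70,"xz":5},"xe":{"cj":85,"f":28,"uxx":71,"xv":82}}}
After op 3 (remove /b/yu/3): {"b":{"pn":[42,15],"r":[79,39],"x":{"c":32,"fw":83,"jg":24},"yu":[38,7,80,79]},"lin":[[62,72,48,81,51],[5,25],[16,42,55,91],{"g":83,"gip":96,"r":49},[18,52]],"ote":[[45,63,15,13],[73,24,34,5,53],{"fxi":71,"hp":13,"ja":10,"l":46},{"sx":33,"zd":53}],"pbq":{"nl":[51,29,38,85],"oyd":{"pd":70,"xz":5},"xe":{"cj":85,"f":28,"uxx":71,"xv":82}}}
After op 4 (remove /ote/1/0): {"b":{"pn":[42,15],"r":[79,39],"x":{"c":32,"fw":83,"jg":24},"yu":[38,7,80,79]},"lin":[[62,72,48,81,51],[5,25],[16,42,55,91],{"g":83,"gip":96,"r":49},[18,52]],"ote":[[45,63,15,13],[24,34,5,53],{"fxi":71,"hp":13,"ja":10,"l":46},{"sx":33,"zd":53}],"pbq":{"nl":[51,29,38,85],"oyd":{"pd":70,"xz":5},"xe":{"cj":85,"f":28,"uxx":71,"xv":82}}}
After op 5 (replace /b 34): {"b":34,"lin":[[62,72,48,81,51],[5,25],[16,42,55,91],{"g":83,"gip":96,"r":49},[18,52]],"ote":[[45,63,15,13],[24,34,5,53],{"fxi":71,"hp":13,"ja":10,"l":46},{"sx":33,"zd":53}],"pbq":{"nl":[51,29,38,85],"oyd":{"pd":70,"xz":5},"xe":{"cj":85,"f":28,"uxx":71,"xv":82}}}
After op 6 (replace /lin/3/g 71): {"b":34,"lin":[[62,72,48,81,51],[5,25],[16,42,55,91],{"g":71,"gip":96,"r":49},[18,52]],"ote":[[45,63,15,13],[24,34,5,53],{"fxi":71,"hp":13,"ja":10,"l":46},{"sx":33,"zd":53}],"pbq":{"nl":[51,29,38,85],"oyd":{"pd":70,"xz":5},"xe":{"cj":85,"f":28,"uxx":71,"xv":82}}}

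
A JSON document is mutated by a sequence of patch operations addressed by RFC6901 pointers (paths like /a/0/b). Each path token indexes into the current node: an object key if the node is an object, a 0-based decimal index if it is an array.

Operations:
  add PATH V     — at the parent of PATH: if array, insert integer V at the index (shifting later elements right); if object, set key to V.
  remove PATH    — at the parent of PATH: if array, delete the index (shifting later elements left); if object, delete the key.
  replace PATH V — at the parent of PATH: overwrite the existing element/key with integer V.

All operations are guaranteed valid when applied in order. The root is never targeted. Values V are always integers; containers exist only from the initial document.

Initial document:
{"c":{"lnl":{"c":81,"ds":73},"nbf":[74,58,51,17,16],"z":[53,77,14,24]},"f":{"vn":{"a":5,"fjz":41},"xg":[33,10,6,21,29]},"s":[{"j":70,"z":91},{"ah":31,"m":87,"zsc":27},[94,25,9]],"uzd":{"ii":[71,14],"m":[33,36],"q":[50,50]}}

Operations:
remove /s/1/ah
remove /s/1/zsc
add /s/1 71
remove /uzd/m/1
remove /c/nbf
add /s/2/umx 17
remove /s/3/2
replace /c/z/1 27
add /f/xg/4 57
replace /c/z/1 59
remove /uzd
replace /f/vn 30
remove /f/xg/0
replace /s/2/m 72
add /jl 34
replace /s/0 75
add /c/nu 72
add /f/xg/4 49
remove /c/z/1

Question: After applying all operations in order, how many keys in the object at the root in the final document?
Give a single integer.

Answer: 4

Derivation:
After op 1 (remove /s/1/ah): {"c":{"lnl":{"c":81,"ds":73},"nbf":[74,58,51,17,16],"z":[53,77,14,24]},"f":{"vn":{"a":5,"fjz":41},"xg":[33,10,6,21,29]},"s":[{"j":70,"z":91},{"m":87,"zsc":27},[94,25,9]],"uzd":{"ii":[71,14],"m":[33,36],"q":[50,50]}}
After op 2 (remove /s/1/zsc): {"c":{"lnl":{"c":81,"ds":73},"nbf":[74,58,51,17,16],"z":[53,77,14,24]},"f":{"vn":{"a":5,"fjz":41},"xg":[33,10,6,21,29]},"s":[{"j":70,"z":91},{"m":87},[94,25,9]],"uzd":{"ii":[71,14],"m":[33,36],"q":[50,50]}}
After op 3 (add /s/1 71): {"c":{"lnl":{"c":81,"ds":73},"nbf":[74,58,51,17,16],"z":[53,77,14,24]},"f":{"vn":{"a":5,"fjz":41},"xg":[33,10,6,21,29]},"s":[{"j":70,"z":91},71,{"m":87},[94,25,9]],"uzd":{"ii":[71,14],"m":[33,36],"q":[50,50]}}
After op 4 (remove /uzd/m/1): {"c":{"lnl":{"c":81,"ds":73},"nbf":[74,58,51,17,16],"z":[53,77,14,24]},"f":{"vn":{"a":5,"fjz":41},"xg":[33,10,6,21,29]},"s":[{"j":70,"z":91},71,{"m":87},[94,25,9]],"uzd":{"ii":[71,14],"m":[33],"q":[50,50]}}
After op 5 (remove /c/nbf): {"c":{"lnl":{"c":81,"ds":73},"z":[53,77,14,24]},"f":{"vn":{"a":5,"fjz":41},"xg":[33,10,6,21,29]},"s":[{"j":70,"z":91},71,{"m":87},[94,25,9]],"uzd":{"ii":[71,14],"m":[33],"q":[50,50]}}
After op 6 (add /s/2/umx 17): {"c":{"lnl":{"c":81,"ds":73},"z":[53,77,14,24]},"f":{"vn":{"a":5,"fjz":41},"xg":[33,10,6,21,29]},"s":[{"j":70,"z":91},71,{"m":87,"umx":17},[94,25,9]],"uzd":{"ii":[71,14],"m":[33],"q":[50,50]}}
After op 7 (remove /s/3/2): {"c":{"lnl":{"c":81,"ds":73},"z":[53,77,14,24]},"f":{"vn":{"a":5,"fjz":41},"xg":[33,10,6,21,29]},"s":[{"j":70,"z":91},71,{"m":87,"umx":17},[94,25]],"uzd":{"ii":[71,14],"m":[33],"q":[50,50]}}
After op 8 (replace /c/z/1 27): {"c":{"lnl":{"c":81,"ds":73},"z":[53,27,14,24]},"f":{"vn":{"a":5,"fjz":41},"xg":[33,10,6,21,29]},"s":[{"j":70,"z":91},71,{"m":87,"umx":17},[94,25]],"uzd":{"ii":[71,14],"m":[33],"q":[50,50]}}
After op 9 (add /f/xg/4 57): {"c":{"lnl":{"c":81,"ds":73},"z":[53,27,14,24]},"f":{"vn":{"a":5,"fjz":41},"xg":[33,10,6,21,57,29]},"s":[{"j":70,"z":91},71,{"m":87,"umx":17},[94,25]],"uzd":{"ii":[71,14],"m":[33],"q":[50,50]}}
After op 10 (replace /c/z/1 59): {"c":{"lnl":{"c":81,"ds":73},"z":[53,59,14,24]},"f":{"vn":{"a":5,"fjz":41},"xg":[33,10,6,21,57,29]},"s":[{"j":70,"z":91},71,{"m":87,"umx":17},[94,25]],"uzd":{"ii":[71,14],"m":[33],"q":[50,50]}}
After op 11 (remove /uzd): {"c":{"lnl":{"c":81,"ds":73},"z":[53,59,14,24]},"f":{"vn":{"a":5,"fjz":41},"xg":[33,10,6,21,57,29]},"s":[{"j":70,"z":91},71,{"m":87,"umx":17},[94,25]]}
After op 12 (replace /f/vn 30): {"c":{"lnl":{"c":81,"ds":73},"z":[53,59,14,24]},"f":{"vn":30,"xg":[33,10,6,21,57,29]},"s":[{"j":70,"z":91},71,{"m":87,"umx":17},[94,25]]}
After op 13 (remove /f/xg/0): {"c":{"lnl":{"c":81,"ds":73},"z":[53,59,14,24]},"f":{"vn":30,"xg":[10,6,21,57,29]},"s":[{"j":70,"z":91},71,{"m":87,"umx":17},[94,25]]}
After op 14 (replace /s/2/m 72): {"c":{"lnl":{"c":81,"ds":73},"z":[53,59,14,24]},"f":{"vn":30,"xg":[10,6,21,57,29]},"s":[{"j":70,"z":91},71,{"m":72,"umx":17},[94,25]]}
After op 15 (add /jl 34): {"c":{"lnl":{"c":81,"ds":73},"z":[53,59,14,24]},"f":{"vn":30,"xg":[10,6,21,57,29]},"jl":34,"s":[{"j":70,"z":91},71,{"m":72,"umx":17},[94,25]]}
After op 16 (replace /s/0 75): {"c":{"lnl":{"c":81,"ds":73},"z":[53,59,14,24]},"f":{"vn":30,"xg":[10,6,21,57,29]},"jl":34,"s":[75,71,{"m":72,"umx":17},[94,25]]}
After op 17 (add /c/nu 72): {"c":{"lnl":{"c":81,"ds":73},"nu":72,"z":[53,59,14,24]},"f":{"vn":30,"xg":[10,6,21,57,29]},"jl":34,"s":[75,71,{"m":72,"umx":17},[94,25]]}
After op 18 (add /f/xg/4 49): {"c":{"lnl":{"c":81,"ds":73},"nu":72,"z":[53,59,14,24]},"f":{"vn":30,"xg":[10,6,21,57,49,29]},"jl":34,"s":[75,71,{"m":72,"umx":17},[94,25]]}
After op 19 (remove /c/z/1): {"c":{"lnl":{"c":81,"ds":73},"nu":72,"z":[53,14,24]},"f":{"vn":30,"xg":[10,6,21,57,49,29]},"jl":34,"s":[75,71,{"m":72,"umx":17},[94,25]]}
Size at the root: 4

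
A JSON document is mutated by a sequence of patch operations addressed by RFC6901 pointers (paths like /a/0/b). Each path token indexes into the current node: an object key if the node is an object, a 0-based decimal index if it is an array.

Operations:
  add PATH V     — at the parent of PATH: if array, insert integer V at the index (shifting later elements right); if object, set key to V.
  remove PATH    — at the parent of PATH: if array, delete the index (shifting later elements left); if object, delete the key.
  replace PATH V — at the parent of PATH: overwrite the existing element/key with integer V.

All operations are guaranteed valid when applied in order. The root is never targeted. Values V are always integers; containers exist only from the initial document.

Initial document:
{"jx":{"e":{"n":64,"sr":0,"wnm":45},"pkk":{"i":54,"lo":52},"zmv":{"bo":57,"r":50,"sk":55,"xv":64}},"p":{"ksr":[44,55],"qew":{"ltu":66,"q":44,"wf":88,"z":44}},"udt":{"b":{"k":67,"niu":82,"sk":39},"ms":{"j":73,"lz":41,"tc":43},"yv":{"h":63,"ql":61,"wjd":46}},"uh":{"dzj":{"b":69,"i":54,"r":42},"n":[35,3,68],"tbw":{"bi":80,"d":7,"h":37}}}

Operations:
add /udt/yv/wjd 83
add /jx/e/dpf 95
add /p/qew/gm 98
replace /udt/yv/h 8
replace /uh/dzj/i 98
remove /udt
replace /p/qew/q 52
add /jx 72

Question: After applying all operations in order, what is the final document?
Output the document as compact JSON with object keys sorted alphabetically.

Answer: {"jx":72,"p":{"ksr":[44,55],"qew":{"gm":98,"ltu":66,"q":52,"wf":88,"z":44}},"uh":{"dzj":{"b":69,"i":98,"r":42},"n":[35,3,68],"tbw":{"bi":80,"d":7,"h":37}}}

Derivation:
After op 1 (add /udt/yv/wjd 83): {"jx":{"e":{"n":64,"sr":0,"wnm":45},"pkk":{"i":54,"lo":52},"zmv":{"bo":57,"r":50,"sk":55,"xv":64}},"p":{"ksr":[44,55],"qew":{"ltu":66,"q":44,"wf":88,"z":44}},"udt":{"b":{"k":67,"niu":82,"sk":39},"ms":{"j":73,"lz":41,"tc":43},"yv":{"h":63,"ql":61,"wjd":83}},"uh":{"dzj":{"b":69,"i":54,"r":42},"n":[35,3,68],"tbw":{"bi":80,"d":7,"h":37}}}
After op 2 (add /jx/e/dpf 95): {"jx":{"e":{"dpf":95,"n":64,"sr":0,"wnm":45},"pkk":{"i":54,"lo":52},"zmv":{"bo":57,"r":50,"sk":55,"xv":64}},"p":{"ksr":[44,55],"qew":{"ltu":66,"q":44,"wf":88,"z":44}},"udt":{"b":{"k":67,"niu":82,"sk":39},"ms":{"j":73,"lz":41,"tc":43},"yv":{"h":63,"ql":61,"wjd":83}},"uh":{"dzj":{"b":69,"i":54,"r":42},"n":[35,3,68],"tbw":{"bi":80,"d":7,"h":37}}}
After op 3 (add /p/qew/gm 98): {"jx":{"e":{"dpf":95,"n":64,"sr":0,"wnm":45},"pkk":{"i":54,"lo":52},"zmv":{"bo":57,"r":50,"sk":55,"xv":64}},"p":{"ksr":[44,55],"qew":{"gm":98,"ltu":66,"q":44,"wf":88,"z":44}},"udt":{"b":{"k":67,"niu":82,"sk":39},"ms":{"j":73,"lz":41,"tc":43},"yv":{"h":63,"ql":61,"wjd":83}},"uh":{"dzj":{"b":69,"i":54,"r":42},"n":[35,3,68],"tbw":{"bi":80,"d":7,"h":37}}}
After op 4 (replace /udt/yv/h 8): {"jx":{"e":{"dpf":95,"n":64,"sr":0,"wnm":45},"pkk":{"i":54,"lo":52},"zmv":{"bo":57,"r":50,"sk":55,"xv":64}},"p":{"ksr":[44,55],"qew":{"gm":98,"ltu":66,"q":44,"wf":88,"z":44}},"udt":{"b":{"k":67,"niu":82,"sk":39},"ms":{"j":73,"lz":41,"tc":43},"yv":{"h":8,"ql":61,"wjd":83}},"uh":{"dzj":{"b":69,"i":54,"r":42},"n":[35,3,68],"tbw":{"bi":80,"d":7,"h":37}}}
After op 5 (replace /uh/dzj/i 98): {"jx":{"e":{"dpf":95,"n":64,"sr":0,"wnm":45},"pkk":{"i":54,"lo":52},"zmv":{"bo":57,"r":50,"sk":55,"xv":64}},"p":{"ksr":[44,55],"qew":{"gm":98,"ltu":66,"q":44,"wf":88,"z":44}},"udt":{"b":{"k":67,"niu":82,"sk":39},"ms":{"j":73,"lz":41,"tc":43},"yv":{"h":8,"ql":61,"wjd":83}},"uh":{"dzj":{"b":69,"i":98,"r":42},"n":[35,3,68],"tbw":{"bi":80,"d":7,"h":37}}}
After op 6 (remove /udt): {"jx":{"e":{"dpf":95,"n":64,"sr":0,"wnm":45},"pkk":{"i":54,"lo":52},"zmv":{"bo":57,"r":50,"sk":55,"xv":64}},"p":{"ksr":[44,55],"qew":{"gm":98,"ltu":66,"q":44,"wf":88,"z":44}},"uh":{"dzj":{"b":69,"i":98,"r":42},"n":[35,3,68],"tbw":{"bi":80,"d":7,"h":37}}}
After op 7 (replace /p/qew/q 52): {"jx":{"e":{"dpf":95,"n":64,"sr":0,"wnm":45},"pkk":{"i":54,"lo":52},"zmv":{"bo":57,"r":50,"sk":55,"xv":64}},"p":{"ksr":[44,55],"qew":{"gm":98,"ltu":66,"q":52,"wf":88,"z":44}},"uh":{"dzj":{"b":69,"i":98,"r":42},"n":[35,3,68],"tbw":{"bi":80,"d":7,"h":37}}}
After op 8 (add /jx 72): {"jx":72,"p":{"ksr":[44,55],"qew":{"gm":98,"ltu":66,"q":52,"wf":88,"z":44}},"uh":{"dzj":{"b":69,"i":98,"r":42},"n":[35,3,68],"tbw":{"bi":80,"d":7,"h":37}}}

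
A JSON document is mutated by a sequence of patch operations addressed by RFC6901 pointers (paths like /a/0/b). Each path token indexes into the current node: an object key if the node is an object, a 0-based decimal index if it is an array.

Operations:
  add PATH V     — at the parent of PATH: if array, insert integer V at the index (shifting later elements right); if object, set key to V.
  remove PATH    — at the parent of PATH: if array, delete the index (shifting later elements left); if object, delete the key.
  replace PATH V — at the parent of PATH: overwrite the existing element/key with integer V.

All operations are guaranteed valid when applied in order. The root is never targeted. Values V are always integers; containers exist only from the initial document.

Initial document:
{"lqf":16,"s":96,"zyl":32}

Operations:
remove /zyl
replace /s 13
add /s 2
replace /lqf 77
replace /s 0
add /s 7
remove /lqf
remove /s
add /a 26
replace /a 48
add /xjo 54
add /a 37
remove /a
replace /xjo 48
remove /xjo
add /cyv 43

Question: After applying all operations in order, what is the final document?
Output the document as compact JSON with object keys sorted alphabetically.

After op 1 (remove /zyl): {"lqf":16,"s":96}
After op 2 (replace /s 13): {"lqf":16,"s":13}
After op 3 (add /s 2): {"lqf":16,"s":2}
After op 4 (replace /lqf 77): {"lqf":77,"s":2}
After op 5 (replace /s 0): {"lqf":77,"s":0}
After op 6 (add /s 7): {"lqf":77,"s":7}
After op 7 (remove /lqf): {"s":7}
After op 8 (remove /s): {}
After op 9 (add /a 26): {"a":26}
After op 10 (replace /a 48): {"a":48}
After op 11 (add /xjo 54): {"a":48,"xjo":54}
After op 12 (add /a 37): {"a":37,"xjo":54}
After op 13 (remove /a): {"xjo":54}
After op 14 (replace /xjo 48): {"xjo":48}
After op 15 (remove /xjo): {}
After op 16 (add /cyv 43): {"cyv":43}

Answer: {"cyv":43}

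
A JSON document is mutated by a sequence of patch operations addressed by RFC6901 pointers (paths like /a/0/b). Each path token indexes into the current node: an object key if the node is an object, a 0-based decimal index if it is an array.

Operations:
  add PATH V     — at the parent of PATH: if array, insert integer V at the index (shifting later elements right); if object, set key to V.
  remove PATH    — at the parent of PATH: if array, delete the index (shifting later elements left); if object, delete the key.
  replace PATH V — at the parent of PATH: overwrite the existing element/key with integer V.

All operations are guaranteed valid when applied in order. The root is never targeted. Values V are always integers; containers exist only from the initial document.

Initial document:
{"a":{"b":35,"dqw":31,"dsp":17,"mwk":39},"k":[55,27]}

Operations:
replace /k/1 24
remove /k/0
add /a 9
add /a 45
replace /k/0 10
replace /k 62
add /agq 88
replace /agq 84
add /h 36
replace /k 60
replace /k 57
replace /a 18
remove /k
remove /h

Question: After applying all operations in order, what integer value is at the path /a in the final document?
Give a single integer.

Answer: 18

Derivation:
After op 1 (replace /k/1 24): {"a":{"b":35,"dqw":31,"dsp":17,"mwk":39},"k":[55,24]}
After op 2 (remove /k/0): {"a":{"b":35,"dqw":31,"dsp":17,"mwk":39},"k":[24]}
After op 3 (add /a 9): {"a":9,"k":[24]}
After op 4 (add /a 45): {"a":45,"k":[24]}
After op 5 (replace /k/0 10): {"a":45,"k":[10]}
After op 6 (replace /k 62): {"a":45,"k":62}
After op 7 (add /agq 88): {"a":45,"agq":88,"k":62}
After op 8 (replace /agq 84): {"a":45,"agq":84,"k":62}
After op 9 (add /h 36): {"a":45,"agq":84,"h":36,"k":62}
After op 10 (replace /k 60): {"a":45,"agq":84,"h":36,"k":60}
After op 11 (replace /k 57): {"a":45,"agq":84,"h":36,"k":57}
After op 12 (replace /a 18): {"a":18,"agq":84,"h":36,"k":57}
After op 13 (remove /k): {"a":18,"agq":84,"h":36}
After op 14 (remove /h): {"a":18,"agq":84}
Value at /a: 18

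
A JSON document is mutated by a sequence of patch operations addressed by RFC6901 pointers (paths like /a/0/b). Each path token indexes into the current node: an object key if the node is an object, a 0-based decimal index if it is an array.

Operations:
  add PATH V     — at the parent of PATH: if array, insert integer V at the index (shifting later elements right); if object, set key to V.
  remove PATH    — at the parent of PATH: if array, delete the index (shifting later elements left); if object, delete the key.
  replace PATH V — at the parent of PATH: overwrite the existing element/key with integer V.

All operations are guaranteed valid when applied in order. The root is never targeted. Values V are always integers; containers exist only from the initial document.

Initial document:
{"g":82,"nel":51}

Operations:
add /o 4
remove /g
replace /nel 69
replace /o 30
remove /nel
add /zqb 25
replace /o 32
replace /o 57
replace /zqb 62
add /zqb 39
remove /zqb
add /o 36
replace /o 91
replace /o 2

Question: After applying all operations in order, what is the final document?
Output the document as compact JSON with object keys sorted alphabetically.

After op 1 (add /o 4): {"g":82,"nel":51,"o":4}
After op 2 (remove /g): {"nel":51,"o":4}
After op 3 (replace /nel 69): {"nel":69,"o":4}
After op 4 (replace /o 30): {"nel":69,"o":30}
After op 5 (remove /nel): {"o":30}
After op 6 (add /zqb 25): {"o":30,"zqb":25}
After op 7 (replace /o 32): {"o":32,"zqb":25}
After op 8 (replace /o 57): {"o":57,"zqb":25}
After op 9 (replace /zqb 62): {"o":57,"zqb":62}
After op 10 (add /zqb 39): {"o":57,"zqb":39}
After op 11 (remove /zqb): {"o":57}
After op 12 (add /o 36): {"o":36}
After op 13 (replace /o 91): {"o":91}
After op 14 (replace /o 2): {"o":2}

Answer: {"o":2}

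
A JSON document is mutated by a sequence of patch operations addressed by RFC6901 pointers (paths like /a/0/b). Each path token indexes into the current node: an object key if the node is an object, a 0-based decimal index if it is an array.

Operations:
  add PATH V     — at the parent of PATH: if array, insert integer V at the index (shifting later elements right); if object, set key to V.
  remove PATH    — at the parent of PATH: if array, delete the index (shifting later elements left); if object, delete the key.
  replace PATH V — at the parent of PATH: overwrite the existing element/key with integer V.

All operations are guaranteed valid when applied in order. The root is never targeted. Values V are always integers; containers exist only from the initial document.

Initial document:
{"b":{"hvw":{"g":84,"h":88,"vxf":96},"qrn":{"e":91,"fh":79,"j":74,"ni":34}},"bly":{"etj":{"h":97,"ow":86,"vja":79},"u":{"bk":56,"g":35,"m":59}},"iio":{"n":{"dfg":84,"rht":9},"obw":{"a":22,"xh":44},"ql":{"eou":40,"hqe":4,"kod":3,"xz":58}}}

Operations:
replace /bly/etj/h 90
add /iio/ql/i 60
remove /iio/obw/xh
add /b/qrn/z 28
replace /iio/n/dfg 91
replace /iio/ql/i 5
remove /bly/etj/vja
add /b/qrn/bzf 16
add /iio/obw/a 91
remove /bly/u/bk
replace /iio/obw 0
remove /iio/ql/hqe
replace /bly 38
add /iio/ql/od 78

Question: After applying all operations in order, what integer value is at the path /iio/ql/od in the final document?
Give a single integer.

Answer: 78

Derivation:
After op 1 (replace /bly/etj/h 90): {"b":{"hvw":{"g":84,"h":88,"vxf":96},"qrn":{"e":91,"fh":79,"j":74,"ni":34}},"bly":{"etj":{"h":90,"ow":86,"vja":79},"u":{"bk":56,"g":35,"m":59}},"iio":{"n":{"dfg":84,"rht":9},"obw":{"a":22,"xh":44},"ql":{"eou":40,"hqe":4,"kod":3,"xz":58}}}
After op 2 (add /iio/ql/i 60): {"b":{"hvw":{"g":84,"h":88,"vxf":96},"qrn":{"e":91,"fh":79,"j":74,"ni":34}},"bly":{"etj":{"h":90,"ow":86,"vja":79},"u":{"bk":56,"g":35,"m":59}},"iio":{"n":{"dfg":84,"rht":9},"obw":{"a":22,"xh":44},"ql":{"eou":40,"hqe":4,"i":60,"kod":3,"xz":58}}}
After op 3 (remove /iio/obw/xh): {"b":{"hvw":{"g":84,"h":88,"vxf":96},"qrn":{"e":91,"fh":79,"j":74,"ni":34}},"bly":{"etj":{"h":90,"ow":86,"vja":79},"u":{"bk":56,"g":35,"m":59}},"iio":{"n":{"dfg":84,"rht":9},"obw":{"a":22},"ql":{"eou":40,"hqe":4,"i":60,"kod":3,"xz":58}}}
After op 4 (add /b/qrn/z 28): {"b":{"hvw":{"g":84,"h":88,"vxf":96},"qrn":{"e":91,"fh":79,"j":74,"ni":34,"z":28}},"bly":{"etj":{"h":90,"ow":86,"vja":79},"u":{"bk":56,"g":35,"m":59}},"iio":{"n":{"dfg":84,"rht":9},"obw":{"a":22},"ql":{"eou":40,"hqe":4,"i":60,"kod":3,"xz":58}}}
After op 5 (replace /iio/n/dfg 91): {"b":{"hvw":{"g":84,"h":88,"vxf":96},"qrn":{"e":91,"fh":79,"j":74,"ni":34,"z":28}},"bly":{"etj":{"h":90,"ow":86,"vja":79},"u":{"bk":56,"g":35,"m":59}},"iio":{"n":{"dfg":91,"rht":9},"obw":{"a":22},"ql":{"eou":40,"hqe":4,"i":60,"kod":3,"xz":58}}}
After op 6 (replace /iio/ql/i 5): {"b":{"hvw":{"g":84,"h":88,"vxf":96},"qrn":{"e":91,"fh":79,"j":74,"ni":34,"z":28}},"bly":{"etj":{"h":90,"ow":86,"vja":79},"u":{"bk":56,"g":35,"m":59}},"iio":{"n":{"dfg":91,"rht":9},"obw":{"a":22},"ql":{"eou":40,"hqe":4,"i":5,"kod":3,"xz":58}}}
After op 7 (remove /bly/etj/vja): {"b":{"hvw":{"g":84,"h":88,"vxf":96},"qrn":{"e":91,"fh":79,"j":74,"ni":34,"z":28}},"bly":{"etj":{"h":90,"ow":86},"u":{"bk":56,"g":35,"m":59}},"iio":{"n":{"dfg":91,"rht":9},"obw":{"a":22},"ql":{"eou":40,"hqe":4,"i":5,"kod":3,"xz":58}}}
After op 8 (add /b/qrn/bzf 16): {"b":{"hvw":{"g":84,"h":88,"vxf":96},"qrn":{"bzf":16,"e":91,"fh":79,"j":74,"ni":34,"z":28}},"bly":{"etj":{"h":90,"ow":86},"u":{"bk":56,"g":35,"m":59}},"iio":{"n":{"dfg":91,"rht":9},"obw":{"a":22},"ql":{"eou":40,"hqe":4,"i":5,"kod":3,"xz":58}}}
After op 9 (add /iio/obw/a 91): {"b":{"hvw":{"g":84,"h":88,"vxf":96},"qrn":{"bzf":16,"e":91,"fh":79,"j":74,"ni":34,"z":28}},"bly":{"etj":{"h":90,"ow":86},"u":{"bk":56,"g":35,"m":59}},"iio":{"n":{"dfg":91,"rht":9},"obw":{"a":91},"ql":{"eou":40,"hqe":4,"i":5,"kod":3,"xz":58}}}
After op 10 (remove /bly/u/bk): {"b":{"hvw":{"g":84,"h":88,"vxf":96},"qrn":{"bzf":16,"e":91,"fh":79,"j":74,"ni":34,"z":28}},"bly":{"etj":{"h":90,"ow":86},"u":{"g":35,"m":59}},"iio":{"n":{"dfg":91,"rht":9},"obw":{"a":91},"ql":{"eou":40,"hqe":4,"i":5,"kod":3,"xz":58}}}
After op 11 (replace /iio/obw 0): {"b":{"hvw":{"g":84,"h":88,"vxf":96},"qrn":{"bzf":16,"e":91,"fh":79,"j":74,"ni":34,"z":28}},"bly":{"etj":{"h":90,"ow":86},"u":{"g":35,"m":59}},"iio":{"n":{"dfg":91,"rht":9},"obw":0,"ql":{"eou":40,"hqe":4,"i":5,"kod":3,"xz":58}}}
After op 12 (remove /iio/ql/hqe): {"b":{"hvw":{"g":84,"h":88,"vxf":96},"qrn":{"bzf":16,"e":91,"fh":79,"j":74,"ni":34,"z":28}},"bly":{"etj":{"h":90,"ow":86},"u":{"g":35,"m":59}},"iio":{"n":{"dfg":91,"rht":9},"obw":0,"ql":{"eou":40,"i":5,"kod":3,"xz":58}}}
After op 13 (replace /bly 38): {"b":{"hvw":{"g":84,"h":88,"vxf":96},"qrn":{"bzf":16,"e":91,"fh":79,"j":74,"ni":34,"z":28}},"bly":38,"iio":{"n":{"dfg":91,"rht":9},"obw":0,"ql":{"eou":40,"i":5,"kod":3,"xz":58}}}
After op 14 (add /iio/ql/od 78): {"b":{"hvw":{"g":84,"h":88,"vxf":96},"qrn":{"bzf":16,"e":91,"fh":79,"j":74,"ni":34,"z":28}},"bly":38,"iio":{"n":{"dfg":91,"rht":9},"obw":0,"ql":{"eou":40,"i":5,"kod":3,"od":78,"xz":58}}}
Value at /iio/ql/od: 78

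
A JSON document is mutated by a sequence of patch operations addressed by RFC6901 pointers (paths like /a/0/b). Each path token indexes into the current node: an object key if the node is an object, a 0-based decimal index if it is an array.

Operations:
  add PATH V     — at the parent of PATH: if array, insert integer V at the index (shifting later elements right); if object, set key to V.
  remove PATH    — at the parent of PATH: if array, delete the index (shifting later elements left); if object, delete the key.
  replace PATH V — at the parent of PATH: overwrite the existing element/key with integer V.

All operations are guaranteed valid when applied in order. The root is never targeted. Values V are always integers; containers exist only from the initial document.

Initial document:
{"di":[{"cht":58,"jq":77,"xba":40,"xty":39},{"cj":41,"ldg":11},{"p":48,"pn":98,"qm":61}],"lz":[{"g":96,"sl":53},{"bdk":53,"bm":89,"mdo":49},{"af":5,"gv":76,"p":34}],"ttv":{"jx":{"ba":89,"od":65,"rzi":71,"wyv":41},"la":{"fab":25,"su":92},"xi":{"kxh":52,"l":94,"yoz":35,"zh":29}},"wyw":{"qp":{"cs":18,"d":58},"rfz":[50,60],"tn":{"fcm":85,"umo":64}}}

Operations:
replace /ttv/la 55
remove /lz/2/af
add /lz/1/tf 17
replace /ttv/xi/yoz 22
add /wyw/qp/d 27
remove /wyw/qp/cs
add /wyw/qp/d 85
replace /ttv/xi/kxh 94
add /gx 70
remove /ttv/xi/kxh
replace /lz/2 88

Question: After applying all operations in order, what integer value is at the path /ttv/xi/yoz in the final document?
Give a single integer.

Answer: 22

Derivation:
After op 1 (replace /ttv/la 55): {"di":[{"cht":58,"jq":77,"xba":40,"xty":39},{"cj":41,"ldg":11},{"p":48,"pn":98,"qm":61}],"lz":[{"g":96,"sl":53},{"bdk":53,"bm":89,"mdo":49},{"af":5,"gv":76,"p":34}],"ttv":{"jx":{"ba":89,"od":65,"rzi":71,"wyv":41},"la":55,"xi":{"kxh":52,"l":94,"yoz":35,"zh":29}},"wyw":{"qp":{"cs":18,"d":58},"rfz":[50,60],"tn":{"fcm":85,"umo":64}}}
After op 2 (remove /lz/2/af): {"di":[{"cht":58,"jq":77,"xba":40,"xty":39},{"cj":41,"ldg":11},{"p":48,"pn":98,"qm":61}],"lz":[{"g":96,"sl":53},{"bdk":53,"bm":89,"mdo":49},{"gv":76,"p":34}],"ttv":{"jx":{"ba":89,"od":65,"rzi":71,"wyv":41},"la":55,"xi":{"kxh":52,"l":94,"yoz":35,"zh":29}},"wyw":{"qp":{"cs":18,"d":58},"rfz":[50,60],"tn":{"fcm":85,"umo":64}}}
After op 3 (add /lz/1/tf 17): {"di":[{"cht":58,"jq":77,"xba":40,"xty":39},{"cj":41,"ldg":11},{"p":48,"pn":98,"qm":61}],"lz":[{"g":96,"sl":53},{"bdk":53,"bm":89,"mdo":49,"tf":17},{"gv":76,"p":34}],"ttv":{"jx":{"ba":89,"od":65,"rzi":71,"wyv":41},"la":55,"xi":{"kxh":52,"l":94,"yoz":35,"zh":29}},"wyw":{"qp":{"cs":18,"d":58},"rfz":[50,60],"tn":{"fcm":85,"umo":64}}}
After op 4 (replace /ttv/xi/yoz 22): {"di":[{"cht":58,"jq":77,"xba":40,"xty":39},{"cj":41,"ldg":11},{"p":48,"pn":98,"qm":61}],"lz":[{"g":96,"sl":53},{"bdk":53,"bm":89,"mdo":49,"tf":17},{"gv":76,"p":34}],"ttv":{"jx":{"ba":89,"od":65,"rzi":71,"wyv":41},"la":55,"xi":{"kxh":52,"l":94,"yoz":22,"zh":29}},"wyw":{"qp":{"cs":18,"d":58},"rfz":[50,60],"tn":{"fcm":85,"umo":64}}}
After op 5 (add /wyw/qp/d 27): {"di":[{"cht":58,"jq":77,"xba":40,"xty":39},{"cj":41,"ldg":11},{"p":48,"pn":98,"qm":61}],"lz":[{"g":96,"sl":53},{"bdk":53,"bm":89,"mdo":49,"tf":17},{"gv":76,"p":34}],"ttv":{"jx":{"ba":89,"od":65,"rzi":71,"wyv":41},"la":55,"xi":{"kxh":52,"l":94,"yoz":22,"zh":29}},"wyw":{"qp":{"cs":18,"d":27},"rfz":[50,60],"tn":{"fcm":85,"umo":64}}}
After op 6 (remove /wyw/qp/cs): {"di":[{"cht":58,"jq":77,"xba":40,"xty":39},{"cj":41,"ldg":11},{"p":48,"pn":98,"qm":61}],"lz":[{"g":96,"sl":53},{"bdk":53,"bm":89,"mdo":49,"tf":17},{"gv":76,"p":34}],"ttv":{"jx":{"ba":89,"od":65,"rzi":71,"wyv":41},"la":55,"xi":{"kxh":52,"l":94,"yoz":22,"zh":29}},"wyw":{"qp":{"d":27},"rfz":[50,60],"tn":{"fcm":85,"umo":64}}}
After op 7 (add /wyw/qp/d 85): {"di":[{"cht":58,"jq":77,"xba":40,"xty":39},{"cj":41,"ldg":11},{"p":48,"pn":98,"qm":61}],"lz":[{"g":96,"sl":53},{"bdk":53,"bm":89,"mdo":49,"tf":17},{"gv":76,"p":34}],"ttv":{"jx":{"ba":89,"od":65,"rzi":71,"wyv":41},"la":55,"xi":{"kxh":52,"l":94,"yoz":22,"zh":29}},"wyw":{"qp":{"d":85},"rfz":[50,60],"tn":{"fcm":85,"umo":64}}}
After op 8 (replace /ttv/xi/kxh 94): {"di":[{"cht":58,"jq":77,"xba":40,"xty":39},{"cj":41,"ldg":11},{"p":48,"pn":98,"qm":61}],"lz":[{"g":96,"sl":53},{"bdk":53,"bm":89,"mdo":49,"tf":17},{"gv":76,"p":34}],"ttv":{"jx":{"ba":89,"od":65,"rzi":71,"wyv":41},"la":55,"xi":{"kxh":94,"l":94,"yoz":22,"zh":29}},"wyw":{"qp":{"d":85},"rfz":[50,60],"tn":{"fcm":85,"umo":64}}}
After op 9 (add /gx 70): {"di":[{"cht":58,"jq":77,"xba":40,"xty":39},{"cj":41,"ldg":11},{"p":48,"pn":98,"qm":61}],"gx":70,"lz":[{"g":96,"sl":53},{"bdk":53,"bm":89,"mdo":49,"tf":17},{"gv":76,"p":34}],"ttv":{"jx":{"ba":89,"od":65,"rzi":71,"wyv":41},"la":55,"xi":{"kxh":94,"l":94,"yoz":22,"zh":29}},"wyw":{"qp":{"d":85},"rfz":[50,60],"tn":{"fcm":85,"umo":64}}}
After op 10 (remove /ttv/xi/kxh): {"di":[{"cht":58,"jq":77,"xba":40,"xty":39},{"cj":41,"ldg":11},{"p":48,"pn":98,"qm":61}],"gx":70,"lz":[{"g":96,"sl":53},{"bdk":53,"bm":89,"mdo":49,"tf":17},{"gv":76,"p":34}],"ttv":{"jx":{"ba":89,"od":65,"rzi":71,"wyv":41},"la":55,"xi":{"l":94,"yoz":22,"zh":29}},"wyw":{"qp":{"d":85},"rfz":[50,60],"tn":{"fcm":85,"umo":64}}}
After op 11 (replace /lz/2 88): {"di":[{"cht":58,"jq":77,"xba":40,"xty":39},{"cj":41,"ldg":11},{"p":48,"pn":98,"qm":61}],"gx":70,"lz":[{"g":96,"sl":53},{"bdk":53,"bm":89,"mdo":49,"tf":17},88],"ttv":{"jx":{"ba":89,"od":65,"rzi":71,"wyv":41},"la":55,"xi":{"l":94,"yoz":22,"zh":29}},"wyw":{"qp":{"d":85},"rfz":[50,60],"tn":{"fcm":85,"umo":64}}}
Value at /ttv/xi/yoz: 22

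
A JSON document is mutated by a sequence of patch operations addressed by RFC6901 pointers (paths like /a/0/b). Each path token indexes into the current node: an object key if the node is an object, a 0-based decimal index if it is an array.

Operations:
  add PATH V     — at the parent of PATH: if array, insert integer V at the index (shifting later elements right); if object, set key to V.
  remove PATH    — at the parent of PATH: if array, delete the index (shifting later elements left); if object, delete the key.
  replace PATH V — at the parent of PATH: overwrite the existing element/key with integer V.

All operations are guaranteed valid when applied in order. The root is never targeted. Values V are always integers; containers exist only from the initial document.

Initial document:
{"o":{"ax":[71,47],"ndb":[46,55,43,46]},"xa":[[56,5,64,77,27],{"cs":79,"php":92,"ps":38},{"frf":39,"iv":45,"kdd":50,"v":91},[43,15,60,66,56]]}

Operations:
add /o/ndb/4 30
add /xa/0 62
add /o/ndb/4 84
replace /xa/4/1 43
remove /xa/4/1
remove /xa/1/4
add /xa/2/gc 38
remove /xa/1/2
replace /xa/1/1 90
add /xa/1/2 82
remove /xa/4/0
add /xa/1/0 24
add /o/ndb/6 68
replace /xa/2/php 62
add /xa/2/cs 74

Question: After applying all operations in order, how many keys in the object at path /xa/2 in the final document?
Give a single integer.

Answer: 4

Derivation:
After op 1 (add /o/ndb/4 30): {"o":{"ax":[71,47],"ndb":[46,55,43,46,30]},"xa":[[56,5,64,77,27],{"cs":79,"php":92,"ps":38},{"frf":39,"iv":45,"kdd":50,"v":91},[43,15,60,66,56]]}
After op 2 (add /xa/0 62): {"o":{"ax":[71,47],"ndb":[46,55,43,46,30]},"xa":[62,[56,5,64,77,27],{"cs":79,"php":92,"ps":38},{"frf":39,"iv":45,"kdd":50,"v":91},[43,15,60,66,56]]}
After op 3 (add /o/ndb/4 84): {"o":{"ax":[71,47],"ndb":[46,55,43,46,84,30]},"xa":[62,[56,5,64,77,27],{"cs":79,"php":92,"ps":38},{"frf":39,"iv":45,"kdd":50,"v":91},[43,15,60,66,56]]}
After op 4 (replace /xa/4/1 43): {"o":{"ax":[71,47],"ndb":[46,55,43,46,84,30]},"xa":[62,[56,5,64,77,27],{"cs":79,"php":92,"ps":38},{"frf":39,"iv":45,"kdd":50,"v":91},[43,43,60,66,56]]}
After op 5 (remove /xa/4/1): {"o":{"ax":[71,47],"ndb":[46,55,43,46,84,30]},"xa":[62,[56,5,64,77,27],{"cs":79,"php":92,"ps":38},{"frf":39,"iv":45,"kdd":50,"v":91},[43,60,66,56]]}
After op 6 (remove /xa/1/4): {"o":{"ax":[71,47],"ndb":[46,55,43,46,84,30]},"xa":[62,[56,5,64,77],{"cs":79,"php":92,"ps":38},{"frf":39,"iv":45,"kdd":50,"v":91},[43,60,66,56]]}
After op 7 (add /xa/2/gc 38): {"o":{"ax":[71,47],"ndb":[46,55,43,46,84,30]},"xa":[62,[56,5,64,77],{"cs":79,"gc":38,"php":92,"ps":38},{"frf":39,"iv":45,"kdd":50,"v":91},[43,60,66,56]]}
After op 8 (remove /xa/1/2): {"o":{"ax":[71,47],"ndb":[46,55,43,46,84,30]},"xa":[62,[56,5,77],{"cs":79,"gc":38,"php":92,"ps":38},{"frf":39,"iv":45,"kdd":50,"v":91},[43,60,66,56]]}
After op 9 (replace /xa/1/1 90): {"o":{"ax":[71,47],"ndb":[46,55,43,46,84,30]},"xa":[62,[56,90,77],{"cs":79,"gc":38,"php":92,"ps":38},{"frf":39,"iv":45,"kdd":50,"v":91},[43,60,66,56]]}
After op 10 (add /xa/1/2 82): {"o":{"ax":[71,47],"ndb":[46,55,43,46,84,30]},"xa":[62,[56,90,82,77],{"cs":79,"gc":38,"php":92,"ps":38},{"frf":39,"iv":45,"kdd":50,"v":91},[43,60,66,56]]}
After op 11 (remove /xa/4/0): {"o":{"ax":[71,47],"ndb":[46,55,43,46,84,30]},"xa":[62,[56,90,82,77],{"cs":79,"gc":38,"php":92,"ps":38},{"frf":39,"iv":45,"kdd":50,"v":91},[60,66,56]]}
After op 12 (add /xa/1/0 24): {"o":{"ax":[71,47],"ndb":[46,55,43,46,84,30]},"xa":[62,[24,56,90,82,77],{"cs":79,"gc":38,"php":92,"ps":38},{"frf":39,"iv":45,"kdd":50,"v":91},[60,66,56]]}
After op 13 (add /o/ndb/6 68): {"o":{"ax":[71,47],"ndb":[46,55,43,46,84,30,68]},"xa":[62,[24,56,90,82,77],{"cs":79,"gc":38,"php":92,"ps":38},{"frf":39,"iv":45,"kdd":50,"v":91},[60,66,56]]}
After op 14 (replace /xa/2/php 62): {"o":{"ax":[71,47],"ndb":[46,55,43,46,84,30,68]},"xa":[62,[24,56,90,82,77],{"cs":79,"gc":38,"php":62,"ps":38},{"frf":39,"iv":45,"kdd":50,"v":91},[60,66,56]]}
After op 15 (add /xa/2/cs 74): {"o":{"ax":[71,47],"ndb":[46,55,43,46,84,30,68]},"xa":[62,[24,56,90,82,77],{"cs":74,"gc":38,"php":62,"ps":38},{"frf":39,"iv":45,"kdd":50,"v":91},[60,66,56]]}
Size at path /xa/2: 4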